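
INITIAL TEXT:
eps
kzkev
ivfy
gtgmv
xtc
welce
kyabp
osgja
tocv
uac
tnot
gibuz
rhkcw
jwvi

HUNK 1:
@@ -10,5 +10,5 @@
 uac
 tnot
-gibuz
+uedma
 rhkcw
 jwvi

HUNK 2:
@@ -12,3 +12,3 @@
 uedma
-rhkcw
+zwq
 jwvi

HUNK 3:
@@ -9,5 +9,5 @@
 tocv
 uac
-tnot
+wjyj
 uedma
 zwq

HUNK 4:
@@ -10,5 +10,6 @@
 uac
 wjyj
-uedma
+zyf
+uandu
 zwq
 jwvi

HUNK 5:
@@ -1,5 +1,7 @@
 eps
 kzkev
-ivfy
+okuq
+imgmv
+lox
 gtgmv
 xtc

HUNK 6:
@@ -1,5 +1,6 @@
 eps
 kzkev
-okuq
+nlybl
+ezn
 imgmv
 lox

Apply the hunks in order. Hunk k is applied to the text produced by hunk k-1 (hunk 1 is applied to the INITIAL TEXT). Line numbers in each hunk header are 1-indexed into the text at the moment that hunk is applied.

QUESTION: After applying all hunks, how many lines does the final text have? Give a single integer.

Answer: 18

Derivation:
Hunk 1: at line 10 remove [gibuz] add [uedma] -> 14 lines: eps kzkev ivfy gtgmv xtc welce kyabp osgja tocv uac tnot uedma rhkcw jwvi
Hunk 2: at line 12 remove [rhkcw] add [zwq] -> 14 lines: eps kzkev ivfy gtgmv xtc welce kyabp osgja tocv uac tnot uedma zwq jwvi
Hunk 3: at line 9 remove [tnot] add [wjyj] -> 14 lines: eps kzkev ivfy gtgmv xtc welce kyabp osgja tocv uac wjyj uedma zwq jwvi
Hunk 4: at line 10 remove [uedma] add [zyf,uandu] -> 15 lines: eps kzkev ivfy gtgmv xtc welce kyabp osgja tocv uac wjyj zyf uandu zwq jwvi
Hunk 5: at line 1 remove [ivfy] add [okuq,imgmv,lox] -> 17 lines: eps kzkev okuq imgmv lox gtgmv xtc welce kyabp osgja tocv uac wjyj zyf uandu zwq jwvi
Hunk 6: at line 1 remove [okuq] add [nlybl,ezn] -> 18 lines: eps kzkev nlybl ezn imgmv lox gtgmv xtc welce kyabp osgja tocv uac wjyj zyf uandu zwq jwvi
Final line count: 18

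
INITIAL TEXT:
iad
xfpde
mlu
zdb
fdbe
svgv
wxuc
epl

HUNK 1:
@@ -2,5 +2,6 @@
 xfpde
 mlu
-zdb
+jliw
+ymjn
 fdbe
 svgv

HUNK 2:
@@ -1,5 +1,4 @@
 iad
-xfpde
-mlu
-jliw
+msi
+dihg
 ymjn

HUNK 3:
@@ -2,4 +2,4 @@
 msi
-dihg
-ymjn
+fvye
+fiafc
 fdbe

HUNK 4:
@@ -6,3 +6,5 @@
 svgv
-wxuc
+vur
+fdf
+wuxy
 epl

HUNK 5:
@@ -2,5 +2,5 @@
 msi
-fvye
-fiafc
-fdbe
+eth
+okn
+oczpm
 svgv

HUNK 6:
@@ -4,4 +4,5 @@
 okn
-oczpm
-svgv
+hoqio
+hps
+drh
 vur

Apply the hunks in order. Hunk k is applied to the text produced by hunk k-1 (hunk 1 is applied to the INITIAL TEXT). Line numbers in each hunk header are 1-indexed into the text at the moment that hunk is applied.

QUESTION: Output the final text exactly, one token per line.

Answer: iad
msi
eth
okn
hoqio
hps
drh
vur
fdf
wuxy
epl

Derivation:
Hunk 1: at line 2 remove [zdb] add [jliw,ymjn] -> 9 lines: iad xfpde mlu jliw ymjn fdbe svgv wxuc epl
Hunk 2: at line 1 remove [xfpde,mlu,jliw] add [msi,dihg] -> 8 lines: iad msi dihg ymjn fdbe svgv wxuc epl
Hunk 3: at line 2 remove [dihg,ymjn] add [fvye,fiafc] -> 8 lines: iad msi fvye fiafc fdbe svgv wxuc epl
Hunk 4: at line 6 remove [wxuc] add [vur,fdf,wuxy] -> 10 lines: iad msi fvye fiafc fdbe svgv vur fdf wuxy epl
Hunk 5: at line 2 remove [fvye,fiafc,fdbe] add [eth,okn,oczpm] -> 10 lines: iad msi eth okn oczpm svgv vur fdf wuxy epl
Hunk 6: at line 4 remove [oczpm,svgv] add [hoqio,hps,drh] -> 11 lines: iad msi eth okn hoqio hps drh vur fdf wuxy epl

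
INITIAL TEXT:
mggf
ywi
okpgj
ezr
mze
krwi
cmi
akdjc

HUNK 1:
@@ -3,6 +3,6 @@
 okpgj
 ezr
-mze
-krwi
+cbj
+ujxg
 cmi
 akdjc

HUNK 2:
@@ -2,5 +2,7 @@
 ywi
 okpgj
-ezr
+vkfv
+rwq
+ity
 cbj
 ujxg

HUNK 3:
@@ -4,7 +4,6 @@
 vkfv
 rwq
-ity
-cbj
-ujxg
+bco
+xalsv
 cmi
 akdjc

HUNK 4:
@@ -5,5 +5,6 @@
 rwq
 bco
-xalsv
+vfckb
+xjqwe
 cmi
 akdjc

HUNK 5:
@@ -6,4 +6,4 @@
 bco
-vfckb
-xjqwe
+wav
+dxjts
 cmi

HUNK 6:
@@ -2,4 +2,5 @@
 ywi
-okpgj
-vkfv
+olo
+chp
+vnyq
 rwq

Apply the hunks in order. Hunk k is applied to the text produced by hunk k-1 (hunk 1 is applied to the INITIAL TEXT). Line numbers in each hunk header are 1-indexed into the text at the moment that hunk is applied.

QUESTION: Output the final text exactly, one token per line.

Answer: mggf
ywi
olo
chp
vnyq
rwq
bco
wav
dxjts
cmi
akdjc

Derivation:
Hunk 1: at line 3 remove [mze,krwi] add [cbj,ujxg] -> 8 lines: mggf ywi okpgj ezr cbj ujxg cmi akdjc
Hunk 2: at line 2 remove [ezr] add [vkfv,rwq,ity] -> 10 lines: mggf ywi okpgj vkfv rwq ity cbj ujxg cmi akdjc
Hunk 3: at line 4 remove [ity,cbj,ujxg] add [bco,xalsv] -> 9 lines: mggf ywi okpgj vkfv rwq bco xalsv cmi akdjc
Hunk 4: at line 5 remove [xalsv] add [vfckb,xjqwe] -> 10 lines: mggf ywi okpgj vkfv rwq bco vfckb xjqwe cmi akdjc
Hunk 5: at line 6 remove [vfckb,xjqwe] add [wav,dxjts] -> 10 lines: mggf ywi okpgj vkfv rwq bco wav dxjts cmi akdjc
Hunk 6: at line 2 remove [okpgj,vkfv] add [olo,chp,vnyq] -> 11 lines: mggf ywi olo chp vnyq rwq bco wav dxjts cmi akdjc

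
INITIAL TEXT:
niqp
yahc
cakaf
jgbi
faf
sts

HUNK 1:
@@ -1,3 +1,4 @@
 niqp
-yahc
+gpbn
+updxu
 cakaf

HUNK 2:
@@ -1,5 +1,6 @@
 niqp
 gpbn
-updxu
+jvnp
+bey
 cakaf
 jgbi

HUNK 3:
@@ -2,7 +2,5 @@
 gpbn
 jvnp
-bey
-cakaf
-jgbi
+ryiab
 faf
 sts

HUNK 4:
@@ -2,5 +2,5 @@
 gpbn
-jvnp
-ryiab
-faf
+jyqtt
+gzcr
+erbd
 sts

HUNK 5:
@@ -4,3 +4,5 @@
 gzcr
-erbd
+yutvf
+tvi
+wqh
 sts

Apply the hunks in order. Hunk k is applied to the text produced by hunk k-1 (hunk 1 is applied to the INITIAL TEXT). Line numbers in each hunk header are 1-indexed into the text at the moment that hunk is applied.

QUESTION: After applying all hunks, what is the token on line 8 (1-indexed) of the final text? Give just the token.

Answer: sts

Derivation:
Hunk 1: at line 1 remove [yahc] add [gpbn,updxu] -> 7 lines: niqp gpbn updxu cakaf jgbi faf sts
Hunk 2: at line 1 remove [updxu] add [jvnp,bey] -> 8 lines: niqp gpbn jvnp bey cakaf jgbi faf sts
Hunk 3: at line 2 remove [bey,cakaf,jgbi] add [ryiab] -> 6 lines: niqp gpbn jvnp ryiab faf sts
Hunk 4: at line 2 remove [jvnp,ryiab,faf] add [jyqtt,gzcr,erbd] -> 6 lines: niqp gpbn jyqtt gzcr erbd sts
Hunk 5: at line 4 remove [erbd] add [yutvf,tvi,wqh] -> 8 lines: niqp gpbn jyqtt gzcr yutvf tvi wqh sts
Final line 8: sts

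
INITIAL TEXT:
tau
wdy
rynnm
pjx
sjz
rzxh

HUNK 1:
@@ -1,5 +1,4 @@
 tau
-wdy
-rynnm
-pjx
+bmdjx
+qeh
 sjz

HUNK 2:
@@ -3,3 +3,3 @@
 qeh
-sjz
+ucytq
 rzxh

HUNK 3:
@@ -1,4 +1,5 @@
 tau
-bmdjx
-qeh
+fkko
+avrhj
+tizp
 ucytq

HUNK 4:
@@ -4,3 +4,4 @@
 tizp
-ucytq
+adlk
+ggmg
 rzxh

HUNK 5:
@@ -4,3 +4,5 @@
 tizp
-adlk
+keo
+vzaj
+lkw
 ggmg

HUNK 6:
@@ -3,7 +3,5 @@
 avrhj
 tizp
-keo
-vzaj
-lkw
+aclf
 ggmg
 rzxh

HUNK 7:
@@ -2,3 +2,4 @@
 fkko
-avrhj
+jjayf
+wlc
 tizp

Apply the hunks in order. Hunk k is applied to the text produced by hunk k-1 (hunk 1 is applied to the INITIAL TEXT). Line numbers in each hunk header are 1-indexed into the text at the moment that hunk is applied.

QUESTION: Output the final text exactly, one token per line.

Hunk 1: at line 1 remove [wdy,rynnm,pjx] add [bmdjx,qeh] -> 5 lines: tau bmdjx qeh sjz rzxh
Hunk 2: at line 3 remove [sjz] add [ucytq] -> 5 lines: tau bmdjx qeh ucytq rzxh
Hunk 3: at line 1 remove [bmdjx,qeh] add [fkko,avrhj,tizp] -> 6 lines: tau fkko avrhj tizp ucytq rzxh
Hunk 4: at line 4 remove [ucytq] add [adlk,ggmg] -> 7 lines: tau fkko avrhj tizp adlk ggmg rzxh
Hunk 5: at line 4 remove [adlk] add [keo,vzaj,lkw] -> 9 lines: tau fkko avrhj tizp keo vzaj lkw ggmg rzxh
Hunk 6: at line 3 remove [keo,vzaj,lkw] add [aclf] -> 7 lines: tau fkko avrhj tizp aclf ggmg rzxh
Hunk 7: at line 2 remove [avrhj] add [jjayf,wlc] -> 8 lines: tau fkko jjayf wlc tizp aclf ggmg rzxh

Answer: tau
fkko
jjayf
wlc
tizp
aclf
ggmg
rzxh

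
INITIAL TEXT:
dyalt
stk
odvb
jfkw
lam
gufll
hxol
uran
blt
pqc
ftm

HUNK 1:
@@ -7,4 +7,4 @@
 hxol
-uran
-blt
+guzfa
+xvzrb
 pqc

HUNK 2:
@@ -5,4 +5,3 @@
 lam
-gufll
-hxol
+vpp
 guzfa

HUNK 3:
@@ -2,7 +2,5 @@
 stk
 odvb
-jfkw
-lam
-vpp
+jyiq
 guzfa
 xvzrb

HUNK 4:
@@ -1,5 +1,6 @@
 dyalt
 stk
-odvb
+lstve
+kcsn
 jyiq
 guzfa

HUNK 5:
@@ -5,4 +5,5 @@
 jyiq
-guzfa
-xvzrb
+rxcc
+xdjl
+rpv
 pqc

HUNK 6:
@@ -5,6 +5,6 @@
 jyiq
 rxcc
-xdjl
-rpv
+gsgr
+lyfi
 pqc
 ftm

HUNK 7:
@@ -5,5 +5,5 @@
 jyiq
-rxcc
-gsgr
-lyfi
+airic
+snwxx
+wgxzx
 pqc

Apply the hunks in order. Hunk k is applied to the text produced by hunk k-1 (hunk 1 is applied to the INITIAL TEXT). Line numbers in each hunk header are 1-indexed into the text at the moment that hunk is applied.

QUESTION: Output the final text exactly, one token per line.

Hunk 1: at line 7 remove [uran,blt] add [guzfa,xvzrb] -> 11 lines: dyalt stk odvb jfkw lam gufll hxol guzfa xvzrb pqc ftm
Hunk 2: at line 5 remove [gufll,hxol] add [vpp] -> 10 lines: dyalt stk odvb jfkw lam vpp guzfa xvzrb pqc ftm
Hunk 3: at line 2 remove [jfkw,lam,vpp] add [jyiq] -> 8 lines: dyalt stk odvb jyiq guzfa xvzrb pqc ftm
Hunk 4: at line 1 remove [odvb] add [lstve,kcsn] -> 9 lines: dyalt stk lstve kcsn jyiq guzfa xvzrb pqc ftm
Hunk 5: at line 5 remove [guzfa,xvzrb] add [rxcc,xdjl,rpv] -> 10 lines: dyalt stk lstve kcsn jyiq rxcc xdjl rpv pqc ftm
Hunk 6: at line 5 remove [xdjl,rpv] add [gsgr,lyfi] -> 10 lines: dyalt stk lstve kcsn jyiq rxcc gsgr lyfi pqc ftm
Hunk 7: at line 5 remove [rxcc,gsgr,lyfi] add [airic,snwxx,wgxzx] -> 10 lines: dyalt stk lstve kcsn jyiq airic snwxx wgxzx pqc ftm

Answer: dyalt
stk
lstve
kcsn
jyiq
airic
snwxx
wgxzx
pqc
ftm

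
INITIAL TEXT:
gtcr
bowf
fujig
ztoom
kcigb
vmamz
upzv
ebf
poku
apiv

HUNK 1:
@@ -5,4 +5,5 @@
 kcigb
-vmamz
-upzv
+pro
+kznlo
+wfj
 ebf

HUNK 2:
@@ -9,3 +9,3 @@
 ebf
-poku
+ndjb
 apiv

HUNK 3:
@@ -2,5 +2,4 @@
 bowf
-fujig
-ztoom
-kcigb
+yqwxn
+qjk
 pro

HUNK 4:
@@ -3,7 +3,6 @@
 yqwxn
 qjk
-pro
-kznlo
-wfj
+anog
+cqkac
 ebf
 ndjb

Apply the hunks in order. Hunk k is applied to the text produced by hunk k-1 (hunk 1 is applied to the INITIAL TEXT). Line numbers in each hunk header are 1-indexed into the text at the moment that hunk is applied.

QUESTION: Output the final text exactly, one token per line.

Hunk 1: at line 5 remove [vmamz,upzv] add [pro,kznlo,wfj] -> 11 lines: gtcr bowf fujig ztoom kcigb pro kznlo wfj ebf poku apiv
Hunk 2: at line 9 remove [poku] add [ndjb] -> 11 lines: gtcr bowf fujig ztoom kcigb pro kznlo wfj ebf ndjb apiv
Hunk 3: at line 2 remove [fujig,ztoom,kcigb] add [yqwxn,qjk] -> 10 lines: gtcr bowf yqwxn qjk pro kznlo wfj ebf ndjb apiv
Hunk 4: at line 3 remove [pro,kznlo,wfj] add [anog,cqkac] -> 9 lines: gtcr bowf yqwxn qjk anog cqkac ebf ndjb apiv

Answer: gtcr
bowf
yqwxn
qjk
anog
cqkac
ebf
ndjb
apiv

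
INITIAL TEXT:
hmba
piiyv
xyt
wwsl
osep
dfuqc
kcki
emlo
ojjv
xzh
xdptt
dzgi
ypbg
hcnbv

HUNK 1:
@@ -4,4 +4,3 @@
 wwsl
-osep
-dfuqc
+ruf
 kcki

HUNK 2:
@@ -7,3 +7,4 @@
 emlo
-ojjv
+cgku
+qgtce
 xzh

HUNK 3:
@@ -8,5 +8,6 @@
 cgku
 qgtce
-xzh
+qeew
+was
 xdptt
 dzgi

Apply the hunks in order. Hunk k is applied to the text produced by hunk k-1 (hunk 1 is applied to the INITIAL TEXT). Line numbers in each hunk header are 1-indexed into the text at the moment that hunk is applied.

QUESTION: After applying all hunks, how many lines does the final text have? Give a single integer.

Answer: 15

Derivation:
Hunk 1: at line 4 remove [osep,dfuqc] add [ruf] -> 13 lines: hmba piiyv xyt wwsl ruf kcki emlo ojjv xzh xdptt dzgi ypbg hcnbv
Hunk 2: at line 7 remove [ojjv] add [cgku,qgtce] -> 14 lines: hmba piiyv xyt wwsl ruf kcki emlo cgku qgtce xzh xdptt dzgi ypbg hcnbv
Hunk 3: at line 8 remove [xzh] add [qeew,was] -> 15 lines: hmba piiyv xyt wwsl ruf kcki emlo cgku qgtce qeew was xdptt dzgi ypbg hcnbv
Final line count: 15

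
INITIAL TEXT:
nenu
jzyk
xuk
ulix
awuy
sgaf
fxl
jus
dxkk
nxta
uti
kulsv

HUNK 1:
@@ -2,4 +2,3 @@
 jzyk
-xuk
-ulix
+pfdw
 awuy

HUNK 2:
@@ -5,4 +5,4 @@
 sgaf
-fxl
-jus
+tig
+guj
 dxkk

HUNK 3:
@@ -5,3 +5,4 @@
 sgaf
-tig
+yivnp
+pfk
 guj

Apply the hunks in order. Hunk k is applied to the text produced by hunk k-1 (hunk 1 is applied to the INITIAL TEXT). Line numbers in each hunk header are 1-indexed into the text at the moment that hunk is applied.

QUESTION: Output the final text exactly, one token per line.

Hunk 1: at line 2 remove [xuk,ulix] add [pfdw] -> 11 lines: nenu jzyk pfdw awuy sgaf fxl jus dxkk nxta uti kulsv
Hunk 2: at line 5 remove [fxl,jus] add [tig,guj] -> 11 lines: nenu jzyk pfdw awuy sgaf tig guj dxkk nxta uti kulsv
Hunk 3: at line 5 remove [tig] add [yivnp,pfk] -> 12 lines: nenu jzyk pfdw awuy sgaf yivnp pfk guj dxkk nxta uti kulsv

Answer: nenu
jzyk
pfdw
awuy
sgaf
yivnp
pfk
guj
dxkk
nxta
uti
kulsv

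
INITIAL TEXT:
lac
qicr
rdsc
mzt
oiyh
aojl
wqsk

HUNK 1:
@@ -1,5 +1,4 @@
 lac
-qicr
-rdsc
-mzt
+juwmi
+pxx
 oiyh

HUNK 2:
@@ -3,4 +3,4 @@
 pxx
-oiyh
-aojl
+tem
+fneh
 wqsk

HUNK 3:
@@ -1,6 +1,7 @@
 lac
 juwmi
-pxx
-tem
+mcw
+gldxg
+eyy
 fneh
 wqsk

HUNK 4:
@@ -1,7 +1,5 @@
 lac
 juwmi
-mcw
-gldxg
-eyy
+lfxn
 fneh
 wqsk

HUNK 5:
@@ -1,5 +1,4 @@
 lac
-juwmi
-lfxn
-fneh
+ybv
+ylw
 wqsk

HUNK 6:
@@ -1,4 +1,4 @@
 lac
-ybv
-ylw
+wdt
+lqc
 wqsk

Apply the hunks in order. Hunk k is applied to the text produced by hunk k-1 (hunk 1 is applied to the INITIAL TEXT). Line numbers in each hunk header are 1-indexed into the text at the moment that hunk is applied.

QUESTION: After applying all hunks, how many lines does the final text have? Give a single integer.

Hunk 1: at line 1 remove [qicr,rdsc,mzt] add [juwmi,pxx] -> 6 lines: lac juwmi pxx oiyh aojl wqsk
Hunk 2: at line 3 remove [oiyh,aojl] add [tem,fneh] -> 6 lines: lac juwmi pxx tem fneh wqsk
Hunk 3: at line 1 remove [pxx,tem] add [mcw,gldxg,eyy] -> 7 lines: lac juwmi mcw gldxg eyy fneh wqsk
Hunk 4: at line 1 remove [mcw,gldxg,eyy] add [lfxn] -> 5 lines: lac juwmi lfxn fneh wqsk
Hunk 5: at line 1 remove [juwmi,lfxn,fneh] add [ybv,ylw] -> 4 lines: lac ybv ylw wqsk
Hunk 6: at line 1 remove [ybv,ylw] add [wdt,lqc] -> 4 lines: lac wdt lqc wqsk
Final line count: 4

Answer: 4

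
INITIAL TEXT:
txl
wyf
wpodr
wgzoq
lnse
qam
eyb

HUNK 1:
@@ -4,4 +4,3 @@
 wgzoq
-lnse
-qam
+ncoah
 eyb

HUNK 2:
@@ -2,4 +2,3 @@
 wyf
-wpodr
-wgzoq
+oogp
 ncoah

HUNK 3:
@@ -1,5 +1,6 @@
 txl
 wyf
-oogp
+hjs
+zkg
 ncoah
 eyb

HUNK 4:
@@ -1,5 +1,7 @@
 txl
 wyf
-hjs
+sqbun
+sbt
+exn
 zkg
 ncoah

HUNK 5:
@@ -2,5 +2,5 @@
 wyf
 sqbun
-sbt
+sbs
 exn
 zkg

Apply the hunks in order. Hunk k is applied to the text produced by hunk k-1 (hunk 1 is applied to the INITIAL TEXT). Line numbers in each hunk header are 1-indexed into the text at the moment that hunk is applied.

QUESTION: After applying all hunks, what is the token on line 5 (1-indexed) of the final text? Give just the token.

Hunk 1: at line 4 remove [lnse,qam] add [ncoah] -> 6 lines: txl wyf wpodr wgzoq ncoah eyb
Hunk 2: at line 2 remove [wpodr,wgzoq] add [oogp] -> 5 lines: txl wyf oogp ncoah eyb
Hunk 3: at line 1 remove [oogp] add [hjs,zkg] -> 6 lines: txl wyf hjs zkg ncoah eyb
Hunk 4: at line 1 remove [hjs] add [sqbun,sbt,exn] -> 8 lines: txl wyf sqbun sbt exn zkg ncoah eyb
Hunk 5: at line 2 remove [sbt] add [sbs] -> 8 lines: txl wyf sqbun sbs exn zkg ncoah eyb
Final line 5: exn

Answer: exn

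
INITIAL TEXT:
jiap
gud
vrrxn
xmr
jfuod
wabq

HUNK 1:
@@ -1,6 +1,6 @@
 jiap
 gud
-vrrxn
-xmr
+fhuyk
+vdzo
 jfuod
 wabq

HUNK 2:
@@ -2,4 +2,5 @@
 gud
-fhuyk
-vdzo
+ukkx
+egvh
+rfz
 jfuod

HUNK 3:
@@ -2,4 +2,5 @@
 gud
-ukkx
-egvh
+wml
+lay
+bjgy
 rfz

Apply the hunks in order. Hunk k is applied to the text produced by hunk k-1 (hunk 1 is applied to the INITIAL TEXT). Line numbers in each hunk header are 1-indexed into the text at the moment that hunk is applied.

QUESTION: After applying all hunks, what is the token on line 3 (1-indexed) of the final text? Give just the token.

Hunk 1: at line 1 remove [vrrxn,xmr] add [fhuyk,vdzo] -> 6 lines: jiap gud fhuyk vdzo jfuod wabq
Hunk 2: at line 2 remove [fhuyk,vdzo] add [ukkx,egvh,rfz] -> 7 lines: jiap gud ukkx egvh rfz jfuod wabq
Hunk 3: at line 2 remove [ukkx,egvh] add [wml,lay,bjgy] -> 8 lines: jiap gud wml lay bjgy rfz jfuod wabq
Final line 3: wml

Answer: wml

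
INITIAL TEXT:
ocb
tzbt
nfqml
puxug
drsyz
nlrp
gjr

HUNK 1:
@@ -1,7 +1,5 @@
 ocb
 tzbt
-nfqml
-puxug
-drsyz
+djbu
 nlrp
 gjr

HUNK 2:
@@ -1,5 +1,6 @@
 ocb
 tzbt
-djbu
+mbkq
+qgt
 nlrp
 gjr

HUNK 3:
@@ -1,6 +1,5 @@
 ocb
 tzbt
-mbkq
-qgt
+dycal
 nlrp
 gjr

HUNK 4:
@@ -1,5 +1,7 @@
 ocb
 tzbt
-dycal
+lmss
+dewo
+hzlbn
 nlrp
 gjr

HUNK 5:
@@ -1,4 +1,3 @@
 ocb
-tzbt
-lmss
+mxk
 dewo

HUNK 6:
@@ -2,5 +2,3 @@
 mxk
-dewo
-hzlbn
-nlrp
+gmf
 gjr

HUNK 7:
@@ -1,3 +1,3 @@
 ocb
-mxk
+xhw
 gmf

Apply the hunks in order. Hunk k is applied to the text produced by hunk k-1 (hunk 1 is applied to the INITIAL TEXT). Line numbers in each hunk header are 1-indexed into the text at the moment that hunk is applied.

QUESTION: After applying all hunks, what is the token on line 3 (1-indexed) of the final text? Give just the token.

Hunk 1: at line 1 remove [nfqml,puxug,drsyz] add [djbu] -> 5 lines: ocb tzbt djbu nlrp gjr
Hunk 2: at line 1 remove [djbu] add [mbkq,qgt] -> 6 lines: ocb tzbt mbkq qgt nlrp gjr
Hunk 3: at line 1 remove [mbkq,qgt] add [dycal] -> 5 lines: ocb tzbt dycal nlrp gjr
Hunk 4: at line 1 remove [dycal] add [lmss,dewo,hzlbn] -> 7 lines: ocb tzbt lmss dewo hzlbn nlrp gjr
Hunk 5: at line 1 remove [tzbt,lmss] add [mxk] -> 6 lines: ocb mxk dewo hzlbn nlrp gjr
Hunk 6: at line 2 remove [dewo,hzlbn,nlrp] add [gmf] -> 4 lines: ocb mxk gmf gjr
Hunk 7: at line 1 remove [mxk] add [xhw] -> 4 lines: ocb xhw gmf gjr
Final line 3: gmf

Answer: gmf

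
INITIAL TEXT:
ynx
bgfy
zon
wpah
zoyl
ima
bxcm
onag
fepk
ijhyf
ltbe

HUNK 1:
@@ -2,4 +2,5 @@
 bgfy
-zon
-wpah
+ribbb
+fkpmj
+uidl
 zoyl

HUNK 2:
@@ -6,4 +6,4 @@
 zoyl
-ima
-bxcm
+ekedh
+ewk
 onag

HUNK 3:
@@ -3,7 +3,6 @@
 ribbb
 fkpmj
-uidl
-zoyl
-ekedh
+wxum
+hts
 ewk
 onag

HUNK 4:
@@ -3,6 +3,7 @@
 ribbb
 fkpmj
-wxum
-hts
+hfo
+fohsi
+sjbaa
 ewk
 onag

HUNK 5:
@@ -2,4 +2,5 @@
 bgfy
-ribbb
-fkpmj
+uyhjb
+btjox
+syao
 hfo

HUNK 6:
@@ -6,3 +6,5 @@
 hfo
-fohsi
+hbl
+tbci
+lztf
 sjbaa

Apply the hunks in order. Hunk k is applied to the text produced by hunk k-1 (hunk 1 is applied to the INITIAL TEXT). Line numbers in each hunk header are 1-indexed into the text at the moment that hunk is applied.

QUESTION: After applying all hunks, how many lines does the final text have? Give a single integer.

Answer: 15

Derivation:
Hunk 1: at line 2 remove [zon,wpah] add [ribbb,fkpmj,uidl] -> 12 lines: ynx bgfy ribbb fkpmj uidl zoyl ima bxcm onag fepk ijhyf ltbe
Hunk 2: at line 6 remove [ima,bxcm] add [ekedh,ewk] -> 12 lines: ynx bgfy ribbb fkpmj uidl zoyl ekedh ewk onag fepk ijhyf ltbe
Hunk 3: at line 3 remove [uidl,zoyl,ekedh] add [wxum,hts] -> 11 lines: ynx bgfy ribbb fkpmj wxum hts ewk onag fepk ijhyf ltbe
Hunk 4: at line 3 remove [wxum,hts] add [hfo,fohsi,sjbaa] -> 12 lines: ynx bgfy ribbb fkpmj hfo fohsi sjbaa ewk onag fepk ijhyf ltbe
Hunk 5: at line 2 remove [ribbb,fkpmj] add [uyhjb,btjox,syao] -> 13 lines: ynx bgfy uyhjb btjox syao hfo fohsi sjbaa ewk onag fepk ijhyf ltbe
Hunk 6: at line 6 remove [fohsi] add [hbl,tbci,lztf] -> 15 lines: ynx bgfy uyhjb btjox syao hfo hbl tbci lztf sjbaa ewk onag fepk ijhyf ltbe
Final line count: 15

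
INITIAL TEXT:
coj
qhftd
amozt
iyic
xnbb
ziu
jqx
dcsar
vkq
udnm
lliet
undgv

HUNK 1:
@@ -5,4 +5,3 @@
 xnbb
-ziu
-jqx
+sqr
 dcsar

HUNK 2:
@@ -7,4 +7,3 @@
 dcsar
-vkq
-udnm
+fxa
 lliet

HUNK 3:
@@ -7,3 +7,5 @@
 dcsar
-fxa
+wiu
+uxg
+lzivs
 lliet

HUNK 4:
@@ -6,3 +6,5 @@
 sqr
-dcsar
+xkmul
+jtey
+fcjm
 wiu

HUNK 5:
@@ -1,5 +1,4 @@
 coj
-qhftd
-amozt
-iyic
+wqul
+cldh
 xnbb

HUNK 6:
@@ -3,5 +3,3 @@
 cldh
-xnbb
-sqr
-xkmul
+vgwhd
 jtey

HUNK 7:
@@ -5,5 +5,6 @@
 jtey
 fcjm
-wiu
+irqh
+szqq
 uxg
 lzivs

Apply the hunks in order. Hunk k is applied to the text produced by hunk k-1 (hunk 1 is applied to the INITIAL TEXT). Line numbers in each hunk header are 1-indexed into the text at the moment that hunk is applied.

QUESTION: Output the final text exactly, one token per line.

Answer: coj
wqul
cldh
vgwhd
jtey
fcjm
irqh
szqq
uxg
lzivs
lliet
undgv

Derivation:
Hunk 1: at line 5 remove [ziu,jqx] add [sqr] -> 11 lines: coj qhftd amozt iyic xnbb sqr dcsar vkq udnm lliet undgv
Hunk 2: at line 7 remove [vkq,udnm] add [fxa] -> 10 lines: coj qhftd amozt iyic xnbb sqr dcsar fxa lliet undgv
Hunk 3: at line 7 remove [fxa] add [wiu,uxg,lzivs] -> 12 lines: coj qhftd amozt iyic xnbb sqr dcsar wiu uxg lzivs lliet undgv
Hunk 4: at line 6 remove [dcsar] add [xkmul,jtey,fcjm] -> 14 lines: coj qhftd amozt iyic xnbb sqr xkmul jtey fcjm wiu uxg lzivs lliet undgv
Hunk 5: at line 1 remove [qhftd,amozt,iyic] add [wqul,cldh] -> 13 lines: coj wqul cldh xnbb sqr xkmul jtey fcjm wiu uxg lzivs lliet undgv
Hunk 6: at line 3 remove [xnbb,sqr,xkmul] add [vgwhd] -> 11 lines: coj wqul cldh vgwhd jtey fcjm wiu uxg lzivs lliet undgv
Hunk 7: at line 5 remove [wiu] add [irqh,szqq] -> 12 lines: coj wqul cldh vgwhd jtey fcjm irqh szqq uxg lzivs lliet undgv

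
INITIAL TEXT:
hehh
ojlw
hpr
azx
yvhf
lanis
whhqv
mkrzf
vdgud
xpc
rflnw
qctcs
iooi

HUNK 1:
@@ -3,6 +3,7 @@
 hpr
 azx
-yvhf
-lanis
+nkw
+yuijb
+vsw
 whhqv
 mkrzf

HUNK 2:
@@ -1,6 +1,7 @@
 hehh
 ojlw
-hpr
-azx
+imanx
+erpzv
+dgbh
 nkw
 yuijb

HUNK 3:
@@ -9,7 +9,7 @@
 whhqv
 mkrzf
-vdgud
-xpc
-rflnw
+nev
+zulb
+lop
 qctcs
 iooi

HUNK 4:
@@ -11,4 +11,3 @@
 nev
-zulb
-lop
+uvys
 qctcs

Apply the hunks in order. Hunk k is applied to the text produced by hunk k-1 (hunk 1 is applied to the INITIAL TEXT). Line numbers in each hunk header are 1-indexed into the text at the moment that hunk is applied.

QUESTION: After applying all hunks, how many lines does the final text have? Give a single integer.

Answer: 14

Derivation:
Hunk 1: at line 3 remove [yvhf,lanis] add [nkw,yuijb,vsw] -> 14 lines: hehh ojlw hpr azx nkw yuijb vsw whhqv mkrzf vdgud xpc rflnw qctcs iooi
Hunk 2: at line 1 remove [hpr,azx] add [imanx,erpzv,dgbh] -> 15 lines: hehh ojlw imanx erpzv dgbh nkw yuijb vsw whhqv mkrzf vdgud xpc rflnw qctcs iooi
Hunk 3: at line 9 remove [vdgud,xpc,rflnw] add [nev,zulb,lop] -> 15 lines: hehh ojlw imanx erpzv dgbh nkw yuijb vsw whhqv mkrzf nev zulb lop qctcs iooi
Hunk 4: at line 11 remove [zulb,lop] add [uvys] -> 14 lines: hehh ojlw imanx erpzv dgbh nkw yuijb vsw whhqv mkrzf nev uvys qctcs iooi
Final line count: 14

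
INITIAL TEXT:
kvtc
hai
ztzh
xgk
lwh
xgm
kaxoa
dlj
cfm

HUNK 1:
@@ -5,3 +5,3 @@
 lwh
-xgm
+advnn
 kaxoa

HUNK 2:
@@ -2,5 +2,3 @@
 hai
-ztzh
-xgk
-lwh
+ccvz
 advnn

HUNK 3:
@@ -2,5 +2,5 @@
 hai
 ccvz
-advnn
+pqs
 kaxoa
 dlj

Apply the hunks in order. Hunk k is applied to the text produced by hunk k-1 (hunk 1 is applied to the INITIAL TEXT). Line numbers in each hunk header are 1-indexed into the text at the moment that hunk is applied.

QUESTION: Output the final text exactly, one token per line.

Answer: kvtc
hai
ccvz
pqs
kaxoa
dlj
cfm

Derivation:
Hunk 1: at line 5 remove [xgm] add [advnn] -> 9 lines: kvtc hai ztzh xgk lwh advnn kaxoa dlj cfm
Hunk 2: at line 2 remove [ztzh,xgk,lwh] add [ccvz] -> 7 lines: kvtc hai ccvz advnn kaxoa dlj cfm
Hunk 3: at line 2 remove [advnn] add [pqs] -> 7 lines: kvtc hai ccvz pqs kaxoa dlj cfm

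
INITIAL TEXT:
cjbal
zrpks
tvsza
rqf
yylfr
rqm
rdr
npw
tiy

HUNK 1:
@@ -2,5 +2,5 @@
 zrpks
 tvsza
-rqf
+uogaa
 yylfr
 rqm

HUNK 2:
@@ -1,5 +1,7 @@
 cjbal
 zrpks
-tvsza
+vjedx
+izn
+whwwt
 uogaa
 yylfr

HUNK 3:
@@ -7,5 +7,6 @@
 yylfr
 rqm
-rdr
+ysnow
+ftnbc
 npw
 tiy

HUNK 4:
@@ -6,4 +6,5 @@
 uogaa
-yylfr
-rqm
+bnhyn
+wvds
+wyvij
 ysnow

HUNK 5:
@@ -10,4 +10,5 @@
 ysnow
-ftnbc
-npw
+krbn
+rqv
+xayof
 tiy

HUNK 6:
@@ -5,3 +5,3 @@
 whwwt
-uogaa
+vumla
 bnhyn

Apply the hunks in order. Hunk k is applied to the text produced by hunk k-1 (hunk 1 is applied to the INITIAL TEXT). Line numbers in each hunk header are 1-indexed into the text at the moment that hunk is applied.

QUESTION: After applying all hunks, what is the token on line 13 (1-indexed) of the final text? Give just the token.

Hunk 1: at line 2 remove [rqf] add [uogaa] -> 9 lines: cjbal zrpks tvsza uogaa yylfr rqm rdr npw tiy
Hunk 2: at line 1 remove [tvsza] add [vjedx,izn,whwwt] -> 11 lines: cjbal zrpks vjedx izn whwwt uogaa yylfr rqm rdr npw tiy
Hunk 3: at line 7 remove [rdr] add [ysnow,ftnbc] -> 12 lines: cjbal zrpks vjedx izn whwwt uogaa yylfr rqm ysnow ftnbc npw tiy
Hunk 4: at line 6 remove [yylfr,rqm] add [bnhyn,wvds,wyvij] -> 13 lines: cjbal zrpks vjedx izn whwwt uogaa bnhyn wvds wyvij ysnow ftnbc npw tiy
Hunk 5: at line 10 remove [ftnbc,npw] add [krbn,rqv,xayof] -> 14 lines: cjbal zrpks vjedx izn whwwt uogaa bnhyn wvds wyvij ysnow krbn rqv xayof tiy
Hunk 6: at line 5 remove [uogaa] add [vumla] -> 14 lines: cjbal zrpks vjedx izn whwwt vumla bnhyn wvds wyvij ysnow krbn rqv xayof tiy
Final line 13: xayof

Answer: xayof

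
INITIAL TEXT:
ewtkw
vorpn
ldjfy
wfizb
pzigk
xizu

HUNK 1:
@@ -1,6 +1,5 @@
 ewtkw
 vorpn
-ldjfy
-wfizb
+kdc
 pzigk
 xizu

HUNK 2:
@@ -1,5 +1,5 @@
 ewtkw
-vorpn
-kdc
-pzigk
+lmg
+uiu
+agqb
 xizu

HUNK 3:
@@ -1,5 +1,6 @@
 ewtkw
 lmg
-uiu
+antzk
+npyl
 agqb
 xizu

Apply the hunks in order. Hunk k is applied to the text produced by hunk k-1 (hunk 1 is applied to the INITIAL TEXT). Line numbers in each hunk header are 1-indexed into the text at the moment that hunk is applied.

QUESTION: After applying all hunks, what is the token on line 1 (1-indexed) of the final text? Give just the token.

Hunk 1: at line 1 remove [ldjfy,wfizb] add [kdc] -> 5 lines: ewtkw vorpn kdc pzigk xizu
Hunk 2: at line 1 remove [vorpn,kdc,pzigk] add [lmg,uiu,agqb] -> 5 lines: ewtkw lmg uiu agqb xizu
Hunk 3: at line 1 remove [uiu] add [antzk,npyl] -> 6 lines: ewtkw lmg antzk npyl agqb xizu
Final line 1: ewtkw

Answer: ewtkw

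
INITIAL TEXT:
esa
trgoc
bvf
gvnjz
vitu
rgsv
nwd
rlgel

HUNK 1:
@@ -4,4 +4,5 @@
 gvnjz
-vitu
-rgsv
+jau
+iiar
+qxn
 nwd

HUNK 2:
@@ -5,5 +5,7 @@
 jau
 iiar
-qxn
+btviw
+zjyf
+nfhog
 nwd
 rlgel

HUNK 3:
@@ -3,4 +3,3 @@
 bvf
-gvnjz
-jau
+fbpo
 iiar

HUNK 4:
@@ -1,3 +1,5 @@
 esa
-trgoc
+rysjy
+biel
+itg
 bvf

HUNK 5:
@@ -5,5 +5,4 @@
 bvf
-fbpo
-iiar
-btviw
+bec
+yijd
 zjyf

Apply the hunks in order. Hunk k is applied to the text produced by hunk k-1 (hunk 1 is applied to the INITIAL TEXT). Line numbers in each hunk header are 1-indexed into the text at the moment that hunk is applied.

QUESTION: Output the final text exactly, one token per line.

Hunk 1: at line 4 remove [vitu,rgsv] add [jau,iiar,qxn] -> 9 lines: esa trgoc bvf gvnjz jau iiar qxn nwd rlgel
Hunk 2: at line 5 remove [qxn] add [btviw,zjyf,nfhog] -> 11 lines: esa trgoc bvf gvnjz jau iiar btviw zjyf nfhog nwd rlgel
Hunk 3: at line 3 remove [gvnjz,jau] add [fbpo] -> 10 lines: esa trgoc bvf fbpo iiar btviw zjyf nfhog nwd rlgel
Hunk 4: at line 1 remove [trgoc] add [rysjy,biel,itg] -> 12 lines: esa rysjy biel itg bvf fbpo iiar btviw zjyf nfhog nwd rlgel
Hunk 5: at line 5 remove [fbpo,iiar,btviw] add [bec,yijd] -> 11 lines: esa rysjy biel itg bvf bec yijd zjyf nfhog nwd rlgel

Answer: esa
rysjy
biel
itg
bvf
bec
yijd
zjyf
nfhog
nwd
rlgel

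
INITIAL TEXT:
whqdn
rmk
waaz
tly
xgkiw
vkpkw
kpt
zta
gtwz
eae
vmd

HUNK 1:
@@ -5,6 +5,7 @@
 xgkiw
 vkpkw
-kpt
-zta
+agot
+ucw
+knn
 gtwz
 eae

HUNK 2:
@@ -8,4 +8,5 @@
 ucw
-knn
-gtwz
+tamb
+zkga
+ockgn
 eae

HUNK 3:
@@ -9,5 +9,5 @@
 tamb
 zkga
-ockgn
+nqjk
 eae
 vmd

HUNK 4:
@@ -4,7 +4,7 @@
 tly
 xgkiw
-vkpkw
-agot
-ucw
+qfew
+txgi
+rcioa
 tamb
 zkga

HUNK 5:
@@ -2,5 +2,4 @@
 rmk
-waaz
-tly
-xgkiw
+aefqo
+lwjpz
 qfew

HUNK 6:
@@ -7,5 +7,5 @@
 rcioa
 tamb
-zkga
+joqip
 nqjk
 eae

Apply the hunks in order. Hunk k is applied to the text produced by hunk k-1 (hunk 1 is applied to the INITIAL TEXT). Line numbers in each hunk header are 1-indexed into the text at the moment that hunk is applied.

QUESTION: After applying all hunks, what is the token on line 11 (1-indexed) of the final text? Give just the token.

Answer: eae

Derivation:
Hunk 1: at line 5 remove [kpt,zta] add [agot,ucw,knn] -> 12 lines: whqdn rmk waaz tly xgkiw vkpkw agot ucw knn gtwz eae vmd
Hunk 2: at line 8 remove [knn,gtwz] add [tamb,zkga,ockgn] -> 13 lines: whqdn rmk waaz tly xgkiw vkpkw agot ucw tamb zkga ockgn eae vmd
Hunk 3: at line 9 remove [ockgn] add [nqjk] -> 13 lines: whqdn rmk waaz tly xgkiw vkpkw agot ucw tamb zkga nqjk eae vmd
Hunk 4: at line 4 remove [vkpkw,agot,ucw] add [qfew,txgi,rcioa] -> 13 lines: whqdn rmk waaz tly xgkiw qfew txgi rcioa tamb zkga nqjk eae vmd
Hunk 5: at line 2 remove [waaz,tly,xgkiw] add [aefqo,lwjpz] -> 12 lines: whqdn rmk aefqo lwjpz qfew txgi rcioa tamb zkga nqjk eae vmd
Hunk 6: at line 7 remove [zkga] add [joqip] -> 12 lines: whqdn rmk aefqo lwjpz qfew txgi rcioa tamb joqip nqjk eae vmd
Final line 11: eae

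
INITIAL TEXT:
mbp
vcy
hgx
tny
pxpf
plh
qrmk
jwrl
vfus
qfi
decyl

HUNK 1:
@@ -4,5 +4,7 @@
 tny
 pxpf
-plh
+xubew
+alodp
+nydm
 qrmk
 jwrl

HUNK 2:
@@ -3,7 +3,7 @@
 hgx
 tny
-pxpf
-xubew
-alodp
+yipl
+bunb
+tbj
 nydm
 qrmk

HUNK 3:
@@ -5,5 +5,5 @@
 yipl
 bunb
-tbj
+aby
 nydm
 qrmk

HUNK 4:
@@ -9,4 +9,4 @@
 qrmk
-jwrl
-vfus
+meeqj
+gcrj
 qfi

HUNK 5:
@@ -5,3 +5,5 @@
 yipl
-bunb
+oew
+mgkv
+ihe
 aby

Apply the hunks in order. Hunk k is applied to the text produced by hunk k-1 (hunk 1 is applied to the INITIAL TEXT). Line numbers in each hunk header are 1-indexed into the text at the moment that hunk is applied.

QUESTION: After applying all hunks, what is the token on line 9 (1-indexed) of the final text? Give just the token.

Hunk 1: at line 4 remove [plh] add [xubew,alodp,nydm] -> 13 lines: mbp vcy hgx tny pxpf xubew alodp nydm qrmk jwrl vfus qfi decyl
Hunk 2: at line 3 remove [pxpf,xubew,alodp] add [yipl,bunb,tbj] -> 13 lines: mbp vcy hgx tny yipl bunb tbj nydm qrmk jwrl vfus qfi decyl
Hunk 3: at line 5 remove [tbj] add [aby] -> 13 lines: mbp vcy hgx tny yipl bunb aby nydm qrmk jwrl vfus qfi decyl
Hunk 4: at line 9 remove [jwrl,vfus] add [meeqj,gcrj] -> 13 lines: mbp vcy hgx tny yipl bunb aby nydm qrmk meeqj gcrj qfi decyl
Hunk 5: at line 5 remove [bunb] add [oew,mgkv,ihe] -> 15 lines: mbp vcy hgx tny yipl oew mgkv ihe aby nydm qrmk meeqj gcrj qfi decyl
Final line 9: aby

Answer: aby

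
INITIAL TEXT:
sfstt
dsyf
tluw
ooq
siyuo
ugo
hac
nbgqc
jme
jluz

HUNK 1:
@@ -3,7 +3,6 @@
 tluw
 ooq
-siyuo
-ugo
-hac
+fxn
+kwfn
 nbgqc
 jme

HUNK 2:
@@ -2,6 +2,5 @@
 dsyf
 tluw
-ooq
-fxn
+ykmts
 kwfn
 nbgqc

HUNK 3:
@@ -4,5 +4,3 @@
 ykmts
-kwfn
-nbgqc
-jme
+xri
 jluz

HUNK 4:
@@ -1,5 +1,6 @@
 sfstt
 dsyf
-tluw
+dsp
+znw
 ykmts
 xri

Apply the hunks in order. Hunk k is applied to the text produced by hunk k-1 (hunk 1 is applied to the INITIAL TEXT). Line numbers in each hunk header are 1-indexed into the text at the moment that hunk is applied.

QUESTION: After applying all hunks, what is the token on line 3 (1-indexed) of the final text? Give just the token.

Answer: dsp

Derivation:
Hunk 1: at line 3 remove [siyuo,ugo,hac] add [fxn,kwfn] -> 9 lines: sfstt dsyf tluw ooq fxn kwfn nbgqc jme jluz
Hunk 2: at line 2 remove [ooq,fxn] add [ykmts] -> 8 lines: sfstt dsyf tluw ykmts kwfn nbgqc jme jluz
Hunk 3: at line 4 remove [kwfn,nbgqc,jme] add [xri] -> 6 lines: sfstt dsyf tluw ykmts xri jluz
Hunk 4: at line 1 remove [tluw] add [dsp,znw] -> 7 lines: sfstt dsyf dsp znw ykmts xri jluz
Final line 3: dsp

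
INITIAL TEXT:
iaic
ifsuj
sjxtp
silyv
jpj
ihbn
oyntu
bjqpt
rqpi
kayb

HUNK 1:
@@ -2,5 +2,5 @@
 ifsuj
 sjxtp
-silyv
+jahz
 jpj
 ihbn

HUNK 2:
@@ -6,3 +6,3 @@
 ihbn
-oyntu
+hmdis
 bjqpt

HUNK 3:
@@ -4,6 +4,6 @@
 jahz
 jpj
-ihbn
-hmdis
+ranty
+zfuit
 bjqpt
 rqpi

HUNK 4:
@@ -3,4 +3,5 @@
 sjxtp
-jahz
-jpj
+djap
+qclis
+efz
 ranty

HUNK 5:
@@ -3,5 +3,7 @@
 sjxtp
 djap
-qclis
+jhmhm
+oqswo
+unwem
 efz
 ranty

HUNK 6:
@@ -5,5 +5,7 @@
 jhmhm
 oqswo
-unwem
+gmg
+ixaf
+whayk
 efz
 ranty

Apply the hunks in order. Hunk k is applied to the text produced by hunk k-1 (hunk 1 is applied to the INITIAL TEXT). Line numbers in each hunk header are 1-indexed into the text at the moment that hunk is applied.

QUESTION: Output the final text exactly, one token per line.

Hunk 1: at line 2 remove [silyv] add [jahz] -> 10 lines: iaic ifsuj sjxtp jahz jpj ihbn oyntu bjqpt rqpi kayb
Hunk 2: at line 6 remove [oyntu] add [hmdis] -> 10 lines: iaic ifsuj sjxtp jahz jpj ihbn hmdis bjqpt rqpi kayb
Hunk 3: at line 4 remove [ihbn,hmdis] add [ranty,zfuit] -> 10 lines: iaic ifsuj sjxtp jahz jpj ranty zfuit bjqpt rqpi kayb
Hunk 4: at line 3 remove [jahz,jpj] add [djap,qclis,efz] -> 11 lines: iaic ifsuj sjxtp djap qclis efz ranty zfuit bjqpt rqpi kayb
Hunk 5: at line 3 remove [qclis] add [jhmhm,oqswo,unwem] -> 13 lines: iaic ifsuj sjxtp djap jhmhm oqswo unwem efz ranty zfuit bjqpt rqpi kayb
Hunk 6: at line 5 remove [unwem] add [gmg,ixaf,whayk] -> 15 lines: iaic ifsuj sjxtp djap jhmhm oqswo gmg ixaf whayk efz ranty zfuit bjqpt rqpi kayb

Answer: iaic
ifsuj
sjxtp
djap
jhmhm
oqswo
gmg
ixaf
whayk
efz
ranty
zfuit
bjqpt
rqpi
kayb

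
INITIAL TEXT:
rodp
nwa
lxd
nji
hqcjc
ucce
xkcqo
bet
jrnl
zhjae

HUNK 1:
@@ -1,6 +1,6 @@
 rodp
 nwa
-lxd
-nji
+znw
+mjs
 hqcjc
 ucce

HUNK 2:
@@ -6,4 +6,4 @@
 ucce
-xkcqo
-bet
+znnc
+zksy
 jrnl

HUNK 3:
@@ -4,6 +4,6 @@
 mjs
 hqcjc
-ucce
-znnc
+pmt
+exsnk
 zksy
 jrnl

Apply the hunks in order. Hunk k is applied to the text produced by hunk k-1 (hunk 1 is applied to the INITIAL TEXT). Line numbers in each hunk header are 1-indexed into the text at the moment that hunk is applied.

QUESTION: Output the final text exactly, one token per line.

Hunk 1: at line 1 remove [lxd,nji] add [znw,mjs] -> 10 lines: rodp nwa znw mjs hqcjc ucce xkcqo bet jrnl zhjae
Hunk 2: at line 6 remove [xkcqo,bet] add [znnc,zksy] -> 10 lines: rodp nwa znw mjs hqcjc ucce znnc zksy jrnl zhjae
Hunk 3: at line 4 remove [ucce,znnc] add [pmt,exsnk] -> 10 lines: rodp nwa znw mjs hqcjc pmt exsnk zksy jrnl zhjae

Answer: rodp
nwa
znw
mjs
hqcjc
pmt
exsnk
zksy
jrnl
zhjae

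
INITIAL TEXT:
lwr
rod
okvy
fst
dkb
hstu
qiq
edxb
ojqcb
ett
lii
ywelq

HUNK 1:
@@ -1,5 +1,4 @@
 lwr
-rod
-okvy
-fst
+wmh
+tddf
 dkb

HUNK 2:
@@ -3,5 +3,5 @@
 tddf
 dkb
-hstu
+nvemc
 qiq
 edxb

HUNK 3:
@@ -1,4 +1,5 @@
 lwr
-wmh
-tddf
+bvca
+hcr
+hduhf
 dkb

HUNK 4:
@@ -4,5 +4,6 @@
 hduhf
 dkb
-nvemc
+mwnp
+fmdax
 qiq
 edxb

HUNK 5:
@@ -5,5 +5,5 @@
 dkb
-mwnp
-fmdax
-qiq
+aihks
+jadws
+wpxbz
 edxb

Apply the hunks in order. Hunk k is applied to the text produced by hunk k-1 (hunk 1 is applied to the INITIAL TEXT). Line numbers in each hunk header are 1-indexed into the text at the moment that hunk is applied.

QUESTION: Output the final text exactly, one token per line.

Answer: lwr
bvca
hcr
hduhf
dkb
aihks
jadws
wpxbz
edxb
ojqcb
ett
lii
ywelq

Derivation:
Hunk 1: at line 1 remove [rod,okvy,fst] add [wmh,tddf] -> 11 lines: lwr wmh tddf dkb hstu qiq edxb ojqcb ett lii ywelq
Hunk 2: at line 3 remove [hstu] add [nvemc] -> 11 lines: lwr wmh tddf dkb nvemc qiq edxb ojqcb ett lii ywelq
Hunk 3: at line 1 remove [wmh,tddf] add [bvca,hcr,hduhf] -> 12 lines: lwr bvca hcr hduhf dkb nvemc qiq edxb ojqcb ett lii ywelq
Hunk 4: at line 4 remove [nvemc] add [mwnp,fmdax] -> 13 lines: lwr bvca hcr hduhf dkb mwnp fmdax qiq edxb ojqcb ett lii ywelq
Hunk 5: at line 5 remove [mwnp,fmdax,qiq] add [aihks,jadws,wpxbz] -> 13 lines: lwr bvca hcr hduhf dkb aihks jadws wpxbz edxb ojqcb ett lii ywelq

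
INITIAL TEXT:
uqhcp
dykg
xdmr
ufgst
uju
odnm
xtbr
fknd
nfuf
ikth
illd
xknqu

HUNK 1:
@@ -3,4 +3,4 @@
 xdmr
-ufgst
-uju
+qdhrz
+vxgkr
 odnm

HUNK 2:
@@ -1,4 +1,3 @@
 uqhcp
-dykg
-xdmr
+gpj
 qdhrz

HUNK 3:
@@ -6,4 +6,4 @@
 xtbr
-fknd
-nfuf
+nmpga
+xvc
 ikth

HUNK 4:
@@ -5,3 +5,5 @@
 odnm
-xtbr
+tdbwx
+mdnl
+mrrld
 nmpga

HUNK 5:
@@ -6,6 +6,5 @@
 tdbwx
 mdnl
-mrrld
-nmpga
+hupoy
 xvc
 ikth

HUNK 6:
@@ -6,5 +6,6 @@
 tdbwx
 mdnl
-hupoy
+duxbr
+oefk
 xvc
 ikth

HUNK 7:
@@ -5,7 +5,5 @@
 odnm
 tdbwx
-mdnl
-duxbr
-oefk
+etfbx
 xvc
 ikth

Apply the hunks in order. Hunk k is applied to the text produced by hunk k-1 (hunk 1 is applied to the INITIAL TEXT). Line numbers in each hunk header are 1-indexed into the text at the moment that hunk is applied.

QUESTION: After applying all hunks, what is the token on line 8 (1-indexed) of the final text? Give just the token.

Answer: xvc

Derivation:
Hunk 1: at line 3 remove [ufgst,uju] add [qdhrz,vxgkr] -> 12 lines: uqhcp dykg xdmr qdhrz vxgkr odnm xtbr fknd nfuf ikth illd xknqu
Hunk 2: at line 1 remove [dykg,xdmr] add [gpj] -> 11 lines: uqhcp gpj qdhrz vxgkr odnm xtbr fknd nfuf ikth illd xknqu
Hunk 3: at line 6 remove [fknd,nfuf] add [nmpga,xvc] -> 11 lines: uqhcp gpj qdhrz vxgkr odnm xtbr nmpga xvc ikth illd xknqu
Hunk 4: at line 5 remove [xtbr] add [tdbwx,mdnl,mrrld] -> 13 lines: uqhcp gpj qdhrz vxgkr odnm tdbwx mdnl mrrld nmpga xvc ikth illd xknqu
Hunk 5: at line 6 remove [mrrld,nmpga] add [hupoy] -> 12 lines: uqhcp gpj qdhrz vxgkr odnm tdbwx mdnl hupoy xvc ikth illd xknqu
Hunk 6: at line 6 remove [hupoy] add [duxbr,oefk] -> 13 lines: uqhcp gpj qdhrz vxgkr odnm tdbwx mdnl duxbr oefk xvc ikth illd xknqu
Hunk 7: at line 5 remove [mdnl,duxbr,oefk] add [etfbx] -> 11 lines: uqhcp gpj qdhrz vxgkr odnm tdbwx etfbx xvc ikth illd xknqu
Final line 8: xvc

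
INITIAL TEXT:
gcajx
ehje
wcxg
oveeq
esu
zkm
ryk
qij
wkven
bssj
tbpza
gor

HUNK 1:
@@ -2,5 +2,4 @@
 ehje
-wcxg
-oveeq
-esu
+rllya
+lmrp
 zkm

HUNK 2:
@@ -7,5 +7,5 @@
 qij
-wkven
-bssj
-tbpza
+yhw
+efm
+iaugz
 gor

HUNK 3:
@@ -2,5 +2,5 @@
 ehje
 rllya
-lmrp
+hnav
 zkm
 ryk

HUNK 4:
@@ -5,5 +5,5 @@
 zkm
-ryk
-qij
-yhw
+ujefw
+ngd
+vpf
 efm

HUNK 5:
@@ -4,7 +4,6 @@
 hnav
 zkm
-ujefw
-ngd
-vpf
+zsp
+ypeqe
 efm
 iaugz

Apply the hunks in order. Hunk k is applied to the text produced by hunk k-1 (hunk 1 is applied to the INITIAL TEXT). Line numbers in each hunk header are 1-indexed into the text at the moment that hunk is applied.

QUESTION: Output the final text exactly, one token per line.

Answer: gcajx
ehje
rllya
hnav
zkm
zsp
ypeqe
efm
iaugz
gor

Derivation:
Hunk 1: at line 2 remove [wcxg,oveeq,esu] add [rllya,lmrp] -> 11 lines: gcajx ehje rllya lmrp zkm ryk qij wkven bssj tbpza gor
Hunk 2: at line 7 remove [wkven,bssj,tbpza] add [yhw,efm,iaugz] -> 11 lines: gcajx ehje rllya lmrp zkm ryk qij yhw efm iaugz gor
Hunk 3: at line 2 remove [lmrp] add [hnav] -> 11 lines: gcajx ehje rllya hnav zkm ryk qij yhw efm iaugz gor
Hunk 4: at line 5 remove [ryk,qij,yhw] add [ujefw,ngd,vpf] -> 11 lines: gcajx ehje rllya hnav zkm ujefw ngd vpf efm iaugz gor
Hunk 5: at line 4 remove [ujefw,ngd,vpf] add [zsp,ypeqe] -> 10 lines: gcajx ehje rllya hnav zkm zsp ypeqe efm iaugz gor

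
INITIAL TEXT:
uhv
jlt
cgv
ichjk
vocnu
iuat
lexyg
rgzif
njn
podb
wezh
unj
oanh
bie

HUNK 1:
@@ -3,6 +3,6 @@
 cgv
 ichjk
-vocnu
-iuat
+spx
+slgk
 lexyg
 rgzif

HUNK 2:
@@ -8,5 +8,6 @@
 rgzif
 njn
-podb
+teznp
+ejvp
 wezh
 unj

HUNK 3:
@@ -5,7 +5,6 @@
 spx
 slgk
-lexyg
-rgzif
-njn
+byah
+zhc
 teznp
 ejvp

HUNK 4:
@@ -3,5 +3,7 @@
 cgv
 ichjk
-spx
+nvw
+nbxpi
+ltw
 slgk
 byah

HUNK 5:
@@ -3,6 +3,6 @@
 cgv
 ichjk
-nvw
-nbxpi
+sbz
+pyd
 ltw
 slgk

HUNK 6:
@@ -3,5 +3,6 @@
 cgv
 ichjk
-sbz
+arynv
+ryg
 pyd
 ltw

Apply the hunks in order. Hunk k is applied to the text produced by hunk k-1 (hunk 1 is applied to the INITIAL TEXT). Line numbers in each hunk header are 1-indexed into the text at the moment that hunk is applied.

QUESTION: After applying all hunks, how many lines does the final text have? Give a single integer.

Answer: 17

Derivation:
Hunk 1: at line 3 remove [vocnu,iuat] add [spx,slgk] -> 14 lines: uhv jlt cgv ichjk spx slgk lexyg rgzif njn podb wezh unj oanh bie
Hunk 2: at line 8 remove [podb] add [teznp,ejvp] -> 15 lines: uhv jlt cgv ichjk spx slgk lexyg rgzif njn teznp ejvp wezh unj oanh bie
Hunk 3: at line 5 remove [lexyg,rgzif,njn] add [byah,zhc] -> 14 lines: uhv jlt cgv ichjk spx slgk byah zhc teznp ejvp wezh unj oanh bie
Hunk 4: at line 3 remove [spx] add [nvw,nbxpi,ltw] -> 16 lines: uhv jlt cgv ichjk nvw nbxpi ltw slgk byah zhc teznp ejvp wezh unj oanh bie
Hunk 5: at line 3 remove [nvw,nbxpi] add [sbz,pyd] -> 16 lines: uhv jlt cgv ichjk sbz pyd ltw slgk byah zhc teznp ejvp wezh unj oanh bie
Hunk 6: at line 3 remove [sbz] add [arynv,ryg] -> 17 lines: uhv jlt cgv ichjk arynv ryg pyd ltw slgk byah zhc teznp ejvp wezh unj oanh bie
Final line count: 17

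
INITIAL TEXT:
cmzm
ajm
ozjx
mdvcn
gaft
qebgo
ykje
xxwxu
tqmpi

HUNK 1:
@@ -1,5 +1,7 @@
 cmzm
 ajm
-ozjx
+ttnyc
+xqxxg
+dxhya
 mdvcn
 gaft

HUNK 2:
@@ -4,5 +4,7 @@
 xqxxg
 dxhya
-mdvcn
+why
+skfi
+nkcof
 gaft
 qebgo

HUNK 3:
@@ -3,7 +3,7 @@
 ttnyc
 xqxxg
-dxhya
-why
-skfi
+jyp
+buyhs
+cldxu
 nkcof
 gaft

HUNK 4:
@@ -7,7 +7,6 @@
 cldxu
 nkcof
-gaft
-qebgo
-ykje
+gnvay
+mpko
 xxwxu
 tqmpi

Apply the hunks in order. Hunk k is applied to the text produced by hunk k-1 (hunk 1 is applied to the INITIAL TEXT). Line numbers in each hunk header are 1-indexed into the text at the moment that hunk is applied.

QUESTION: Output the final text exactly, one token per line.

Answer: cmzm
ajm
ttnyc
xqxxg
jyp
buyhs
cldxu
nkcof
gnvay
mpko
xxwxu
tqmpi

Derivation:
Hunk 1: at line 1 remove [ozjx] add [ttnyc,xqxxg,dxhya] -> 11 lines: cmzm ajm ttnyc xqxxg dxhya mdvcn gaft qebgo ykje xxwxu tqmpi
Hunk 2: at line 4 remove [mdvcn] add [why,skfi,nkcof] -> 13 lines: cmzm ajm ttnyc xqxxg dxhya why skfi nkcof gaft qebgo ykje xxwxu tqmpi
Hunk 3: at line 3 remove [dxhya,why,skfi] add [jyp,buyhs,cldxu] -> 13 lines: cmzm ajm ttnyc xqxxg jyp buyhs cldxu nkcof gaft qebgo ykje xxwxu tqmpi
Hunk 4: at line 7 remove [gaft,qebgo,ykje] add [gnvay,mpko] -> 12 lines: cmzm ajm ttnyc xqxxg jyp buyhs cldxu nkcof gnvay mpko xxwxu tqmpi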